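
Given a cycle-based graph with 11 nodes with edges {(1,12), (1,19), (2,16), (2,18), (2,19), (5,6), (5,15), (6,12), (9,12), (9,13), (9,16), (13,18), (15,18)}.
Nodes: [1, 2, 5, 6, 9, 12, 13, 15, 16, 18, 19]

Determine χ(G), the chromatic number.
χ(G) = 3

Clique number ω(G) = 2 (lower bound: χ ≥ ω).
Odd cycle [12, 6, 5, 15, 18, 13, 9] needs 3 colors (χ ≥ 3).
The coloring below uses 3 colors, so χ(G) = 3.
A valid 3-coloring: color 1: [6, 9, 18, 19]; color 2: [2, 5, 12, 13]; color 3: [1, 15, 16].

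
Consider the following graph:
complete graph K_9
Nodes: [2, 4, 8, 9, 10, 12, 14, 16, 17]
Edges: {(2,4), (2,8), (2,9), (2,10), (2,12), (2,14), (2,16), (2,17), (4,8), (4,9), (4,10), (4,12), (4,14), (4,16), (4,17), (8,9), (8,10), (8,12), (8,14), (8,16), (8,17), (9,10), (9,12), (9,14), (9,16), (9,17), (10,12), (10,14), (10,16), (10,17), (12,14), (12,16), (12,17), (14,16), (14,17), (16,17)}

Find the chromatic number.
Clique number ω(G) = 9 (lower bound: χ ≥ ω).
The clique on [2, 4, 8, 9, 10, 12, 14, 16, 17] has size 9, forcing χ ≥ 9, and the coloring below uses 9 colors, so χ(G) = 9.
A valid 9-coloring: color 1: [17]; color 2: [4]; color 3: [9]; color 4: [16]; color 5: [12]; color 6: [10]; color 7: [8]; color 8: [2]; color 9: [14].

χ(G) = 9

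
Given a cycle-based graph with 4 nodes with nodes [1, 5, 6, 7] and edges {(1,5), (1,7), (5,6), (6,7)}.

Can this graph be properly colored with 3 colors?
A valid 3-coloring: color 1: [5, 7]; color 2: [1, 6].
(χ(G) = 2 ≤ 3.)

Yes, G is 3-colorable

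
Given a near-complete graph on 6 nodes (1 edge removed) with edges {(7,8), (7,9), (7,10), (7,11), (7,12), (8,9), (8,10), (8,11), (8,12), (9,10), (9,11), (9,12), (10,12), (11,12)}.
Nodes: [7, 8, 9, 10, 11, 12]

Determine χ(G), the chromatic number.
Clique number ω(G) = 5 (lower bound: χ ≥ ω).
The clique on [7, 8, 9, 10, 12] has size 5, forcing χ ≥ 5, and the coloring below uses 5 colors, so χ(G) = 5.
A valid 5-coloring: color 1: [9]; color 2: [8]; color 3: [12]; color 4: [7]; color 5: [10, 11].

χ(G) = 5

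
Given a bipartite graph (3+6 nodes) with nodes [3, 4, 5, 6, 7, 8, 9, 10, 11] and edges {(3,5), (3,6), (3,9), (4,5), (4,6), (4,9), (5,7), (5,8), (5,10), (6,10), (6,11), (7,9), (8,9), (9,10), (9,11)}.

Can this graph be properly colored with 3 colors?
A valid 3-coloring: color 1: [5, 6, 9]; color 2: [3, 4, 7, 8, 10, 11].
(χ(G) = 2 ≤ 3.)

Yes, G is 3-colorable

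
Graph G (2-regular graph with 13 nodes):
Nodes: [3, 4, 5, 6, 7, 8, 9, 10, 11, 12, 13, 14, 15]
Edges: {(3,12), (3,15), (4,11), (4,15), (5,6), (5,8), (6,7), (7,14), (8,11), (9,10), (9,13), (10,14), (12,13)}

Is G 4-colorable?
Yes, G is 4-colorable

A valid 4-coloring: color 1: [5, 7, 10, 11, 13, 15]; color 2: [3, 4, 6, 8, 9, 14]; color 3: [12].
(χ(G) = 3 ≤ 4.)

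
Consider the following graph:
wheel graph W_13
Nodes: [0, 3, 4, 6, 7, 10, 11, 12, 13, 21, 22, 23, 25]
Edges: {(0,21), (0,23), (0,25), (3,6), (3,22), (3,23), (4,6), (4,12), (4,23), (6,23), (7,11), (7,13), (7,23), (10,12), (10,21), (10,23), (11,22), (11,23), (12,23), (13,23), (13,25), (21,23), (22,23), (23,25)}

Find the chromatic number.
Clique number ω(G) = 3 (lower bound: χ ≥ ω).
The clique on [0, 23, 25] has size 3, forcing χ ≥ 3, and the coloring below uses 3 colors, so χ(G) = 3.
A valid 3-coloring: color 1: [23]; color 2: [0, 3, 4, 10, 11, 13]; color 3: [6, 7, 12, 21, 22, 25].

χ(G) = 3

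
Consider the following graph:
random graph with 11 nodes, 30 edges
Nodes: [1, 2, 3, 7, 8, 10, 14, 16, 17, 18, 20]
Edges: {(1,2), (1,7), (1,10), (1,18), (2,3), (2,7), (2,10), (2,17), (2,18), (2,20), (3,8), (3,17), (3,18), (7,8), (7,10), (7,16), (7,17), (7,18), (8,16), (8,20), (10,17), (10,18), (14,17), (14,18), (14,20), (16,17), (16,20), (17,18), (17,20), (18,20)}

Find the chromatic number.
Clique number ω(G) = 5 (lower bound: χ ≥ ω).
The clique on [1, 2, 7, 10, 18] has size 5, forcing χ ≥ 5, and the coloring below uses 5 colors, so χ(G) = 5.
A valid 5-coloring: color 1: [1, 8, 17]; color 2: [16, 18]; color 3: [2, 14]; color 4: [3, 7, 20]; color 5: [10].

χ(G) = 5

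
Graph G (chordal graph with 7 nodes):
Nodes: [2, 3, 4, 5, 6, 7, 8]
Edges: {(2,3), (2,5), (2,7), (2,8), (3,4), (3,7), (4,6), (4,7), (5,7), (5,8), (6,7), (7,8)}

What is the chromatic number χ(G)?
χ(G) = 4

Clique number ω(G) = 4 (lower bound: χ ≥ ω).
The clique on [2, 5, 7, 8] has size 4, forcing χ ≥ 4, and the coloring below uses 4 colors, so χ(G) = 4.
A valid 4-coloring: color 1: [7]; color 2: [2, 4]; color 3: [3, 6, 8]; color 4: [5].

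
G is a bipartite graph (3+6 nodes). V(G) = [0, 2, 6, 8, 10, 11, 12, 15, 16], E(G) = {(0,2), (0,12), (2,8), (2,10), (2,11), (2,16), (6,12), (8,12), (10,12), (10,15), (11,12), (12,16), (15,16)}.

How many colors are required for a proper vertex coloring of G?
Clique number ω(G) = 2 (lower bound: χ ≥ ω).
The graph is bipartite (no odd cycle), so 2 colors suffice: χ(G) = 2.
A valid 2-coloring: color 1: [2, 12, 15]; color 2: [0, 6, 8, 10, 11, 16].

χ(G) = 2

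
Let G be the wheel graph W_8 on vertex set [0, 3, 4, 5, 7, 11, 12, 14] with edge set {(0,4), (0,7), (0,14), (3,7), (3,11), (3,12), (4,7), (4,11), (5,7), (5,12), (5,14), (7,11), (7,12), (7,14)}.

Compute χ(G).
χ(G) = 4

Clique number ω(G) = 3 (lower bound: χ ≥ ω).
Odd cycle [12, 3, 11, 4, 0, 14, 5] needs 3 colors (χ ≥ 3).
Vertex 7 is adjacent to every vertex of [0, 3, 4, 5, 11, 12, 14], which already need 3 colors among themselves, so 7 needs a new color (χ ≥ 4).
The coloring below uses 4 colors, so χ(G) = 4.
A valid 4-coloring: color 1: [7]; color 2: [11, 12, 14]; color 3: [3, 4, 5]; color 4: [0].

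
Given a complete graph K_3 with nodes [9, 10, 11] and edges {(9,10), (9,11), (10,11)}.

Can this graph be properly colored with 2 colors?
The clique on vertices [9, 10, 11] has size 3 > 2, so it alone needs 3 colors.

No, G is not 2-colorable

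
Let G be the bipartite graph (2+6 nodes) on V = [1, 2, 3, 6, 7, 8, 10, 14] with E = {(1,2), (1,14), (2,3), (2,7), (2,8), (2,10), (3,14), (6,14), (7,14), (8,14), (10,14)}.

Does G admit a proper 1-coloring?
No, G is not 1-colorable

Edge (1,2) forces its endpoints to differ, so 1 color is not enough.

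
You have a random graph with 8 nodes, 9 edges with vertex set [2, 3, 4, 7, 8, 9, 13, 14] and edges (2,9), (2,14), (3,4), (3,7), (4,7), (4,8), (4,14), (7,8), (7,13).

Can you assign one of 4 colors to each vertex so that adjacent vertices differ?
Yes, G is 4-colorable

A valid 4-coloring: color 1: [7, 9, 14]; color 2: [2, 4, 13]; color 3: [3, 8].
(χ(G) = 3 ≤ 4.)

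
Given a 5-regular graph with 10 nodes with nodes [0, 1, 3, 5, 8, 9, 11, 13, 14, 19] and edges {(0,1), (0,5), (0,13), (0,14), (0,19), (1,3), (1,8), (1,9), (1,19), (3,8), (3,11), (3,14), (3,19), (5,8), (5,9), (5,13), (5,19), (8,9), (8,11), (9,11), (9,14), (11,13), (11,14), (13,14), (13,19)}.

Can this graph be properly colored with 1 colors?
The clique on vertices [0, 5, 13, 19] has size 4 > 1, so it alone needs 4 colors.

No, G is not 1-colorable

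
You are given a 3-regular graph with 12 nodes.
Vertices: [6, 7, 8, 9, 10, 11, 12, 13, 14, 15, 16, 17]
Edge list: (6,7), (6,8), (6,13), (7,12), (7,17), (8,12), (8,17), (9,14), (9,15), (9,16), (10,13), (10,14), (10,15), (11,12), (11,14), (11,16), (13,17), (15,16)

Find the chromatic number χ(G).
Clique number ω(G) = 3 (lower bound: χ ≥ ω).
The clique on [9, 15, 16] has size 3, forcing χ ≥ 3, and the coloring below uses 3 colors, so χ(G) = 3.
A valid 3-coloring: color 1: [7, 8, 13, 14, 15]; color 2: [6, 10, 12, 16, 17]; color 3: [9, 11].

χ(G) = 3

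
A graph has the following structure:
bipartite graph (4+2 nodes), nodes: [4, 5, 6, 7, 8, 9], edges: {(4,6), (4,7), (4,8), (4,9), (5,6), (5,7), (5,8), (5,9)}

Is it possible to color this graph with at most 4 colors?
A valid 4-coloring: color 1: [4, 5]; color 2: [6, 7, 8, 9].
(χ(G) = 2 ≤ 4.)

Yes, G is 4-colorable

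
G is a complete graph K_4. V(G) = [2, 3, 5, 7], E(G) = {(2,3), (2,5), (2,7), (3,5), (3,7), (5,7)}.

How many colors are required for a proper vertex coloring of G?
Clique number ω(G) = 4 (lower bound: χ ≥ ω).
The clique on [2, 3, 5, 7] has size 4, forcing χ ≥ 4, and the coloring below uses 4 colors, so χ(G) = 4.
A valid 4-coloring: color 1: [7]; color 2: [5]; color 3: [2]; color 4: [3].

χ(G) = 4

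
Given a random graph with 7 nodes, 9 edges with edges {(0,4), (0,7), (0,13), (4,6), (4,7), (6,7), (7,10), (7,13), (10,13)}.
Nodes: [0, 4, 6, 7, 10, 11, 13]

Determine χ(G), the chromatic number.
Clique number ω(G) = 3 (lower bound: χ ≥ ω).
The clique on [0, 4, 7] has size 3, forcing χ ≥ 3, and the coloring below uses 3 colors, so χ(G) = 3.
A valid 3-coloring: color 1: [7, 11]; color 2: [4, 13]; color 3: [0, 6, 10].

χ(G) = 3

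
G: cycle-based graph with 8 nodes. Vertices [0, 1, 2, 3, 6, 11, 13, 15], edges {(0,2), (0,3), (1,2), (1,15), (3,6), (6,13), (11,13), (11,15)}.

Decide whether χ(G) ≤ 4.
Yes, G is 4-colorable

A valid 4-coloring: color 1: [2, 3, 13, 15]; color 2: [0, 1, 6, 11].
(χ(G) = 2 ≤ 4.)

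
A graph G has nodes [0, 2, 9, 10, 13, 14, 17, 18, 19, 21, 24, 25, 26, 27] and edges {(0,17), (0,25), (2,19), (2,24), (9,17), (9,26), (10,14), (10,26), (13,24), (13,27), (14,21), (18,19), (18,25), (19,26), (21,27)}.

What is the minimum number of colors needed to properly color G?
χ(G) = 3

Clique number ω(G) = 2 (lower bound: χ ≥ ω).
Odd cycle [9, 17, 0, 25, 18, 19, 26] needs 3 colors (χ ≥ 3).
The coloring below uses 3 colors, so χ(G) = 3.
A valid 3-coloring: color 1: [2, 14, 17, 25, 26, 27]; color 2: [0, 9, 10, 13, 19, 21]; color 3: [18, 24].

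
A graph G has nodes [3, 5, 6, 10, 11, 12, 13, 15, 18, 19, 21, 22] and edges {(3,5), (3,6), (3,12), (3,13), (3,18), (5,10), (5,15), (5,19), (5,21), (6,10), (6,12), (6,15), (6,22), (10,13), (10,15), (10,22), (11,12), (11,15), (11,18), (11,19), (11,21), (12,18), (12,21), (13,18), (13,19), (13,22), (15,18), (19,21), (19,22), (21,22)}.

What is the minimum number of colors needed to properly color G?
χ(G) = 4

Clique number ω(G) = 3 (lower bound: χ ≥ ω).
Suppose a proper 3-coloring c exists. The clique [3, 6, 12] takes 3 distinct colors; by symmetry let c(3) = 1, c(6) = 2, c(12) = 3.
- Vertex 18: neighbors [3, 12] already have colors [1, 3] ⇒ c(18) = 2.
- Vertex 11: neighbors [18, 12] already have colors [2, 3] ⇒ c(11) = 1.
- Vertex 13: neighbors [3, 18] already have colors [1, 2] ⇒ c(13) = 3.
- Vertex 10: neighbors [6, 13] already have colors [2, 3] ⇒ c(10) = 1.
- Vertex 22: neighbors [10, 6, 13] already have colors [1, 2, 3] — all 3 colors blocked. Contradiction.
The forced assignments end in a contradiction, so G has no proper 3-coloring (χ ≥ 4).
The coloring below uses 4 colors, so χ(G) = 4.
A valid 4-coloring: color 1: [10, 18, 19]; color 2: [12, 15, 22]; color 3: [5, 6, 11, 13]; color 4: [3, 21].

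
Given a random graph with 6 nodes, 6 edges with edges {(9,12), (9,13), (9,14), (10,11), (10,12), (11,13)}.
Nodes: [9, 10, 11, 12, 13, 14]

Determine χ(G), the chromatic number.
Clique number ω(G) = 2 (lower bound: χ ≥ ω).
Odd cycle [9, 13, 11, 10, 12] needs 3 colors (χ ≥ 3).
The coloring below uses 3 colors, so χ(G) = 3.
A valid 3-coloring: color 1: [9, 10]; color 2: [11, 12, 14]; color 3: [13].

χ(G) = 3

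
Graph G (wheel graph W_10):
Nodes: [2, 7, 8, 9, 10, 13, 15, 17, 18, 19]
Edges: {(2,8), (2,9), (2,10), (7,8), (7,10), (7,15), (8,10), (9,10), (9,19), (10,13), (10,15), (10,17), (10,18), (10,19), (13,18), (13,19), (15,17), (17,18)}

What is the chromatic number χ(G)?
Clique number ω(G) = 3 (lower bound: χ ≥ ω).
Odd cycle [19, 13, 18, 17, 15, 7, 8, 2, 9] needs 3 colors (χ ≥ 3).
Vertex 10 is adjacent to every vertex of [2, 7, 8, 9, 13, 15, 17, 18, 19], which already need 3 colors among themselves, so 10 needs a new color (χ ≥ 4).
The coloring below uses 4 colors, so χ(G) = 4.
A valid 4-coloring: color 1: [10]; color 2: [2, 15, 18, 19]; color 3: [7, 9, 13, 17]; color 4: [8].

χ(G) = 4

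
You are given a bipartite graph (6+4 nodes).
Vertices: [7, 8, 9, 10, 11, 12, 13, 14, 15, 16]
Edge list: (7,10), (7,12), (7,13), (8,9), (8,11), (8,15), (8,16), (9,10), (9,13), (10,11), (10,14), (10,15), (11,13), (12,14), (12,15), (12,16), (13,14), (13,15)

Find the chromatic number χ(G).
Clique number ω(G) = 2 (lower bound: χ ≥ ω).
The graph is bipartite (no odd cycle), so 2 colors suffice: χ(G) = 2.
A valid 2-coloring: color 1: [8, 10, 12, 13]; color 2: [7, 9, 11, 14, 15, 16].

χ(G) = 2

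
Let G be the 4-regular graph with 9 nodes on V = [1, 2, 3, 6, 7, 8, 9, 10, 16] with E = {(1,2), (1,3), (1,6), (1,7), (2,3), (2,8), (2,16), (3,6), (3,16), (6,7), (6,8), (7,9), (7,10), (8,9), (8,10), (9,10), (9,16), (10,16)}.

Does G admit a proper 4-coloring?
A valid 4-coloring: color 1: [2, 6, 9]; color 2: [1, 8, 16]; color 3: [3, 7]; color 4: [10].
(χ(G) = 4 ≤ 4.)

Yes, G is 4-colorable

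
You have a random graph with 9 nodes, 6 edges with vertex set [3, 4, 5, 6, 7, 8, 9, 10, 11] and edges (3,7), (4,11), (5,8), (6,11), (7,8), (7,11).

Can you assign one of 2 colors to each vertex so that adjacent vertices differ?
Yes, G is 2-colorable

A valid 2-coloring: color 1: [4, 5, 6, 7, 9, 10]; color 2: [3, 8, 11].
(χ(G) = 2 ≤ 2.)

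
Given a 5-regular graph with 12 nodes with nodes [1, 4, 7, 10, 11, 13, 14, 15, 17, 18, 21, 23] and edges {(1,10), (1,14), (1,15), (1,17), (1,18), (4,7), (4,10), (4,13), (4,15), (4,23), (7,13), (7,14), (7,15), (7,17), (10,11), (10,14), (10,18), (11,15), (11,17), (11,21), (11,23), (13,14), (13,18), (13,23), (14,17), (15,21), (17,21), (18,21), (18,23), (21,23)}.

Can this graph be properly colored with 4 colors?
Yes, G is 4-colorable

A valid 4-coloring: color 1: [10, 15, 17, 23]; color 2: [4, 11, 14, 18]; color 3: [1, 13, 21]; color 4: [7].
(χ(G) = 4 ≤ 4.)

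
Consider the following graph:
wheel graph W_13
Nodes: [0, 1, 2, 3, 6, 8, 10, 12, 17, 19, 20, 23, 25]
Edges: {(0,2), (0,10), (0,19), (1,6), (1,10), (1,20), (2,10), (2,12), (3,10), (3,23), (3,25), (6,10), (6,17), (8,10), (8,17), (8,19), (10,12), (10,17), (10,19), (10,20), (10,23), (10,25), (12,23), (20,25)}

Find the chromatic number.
χ(G) = 3

Clique number ω(G) = 3 (lower bound: χ ≥ ω).
The clique on [0, 2, 10] has size 3, forcing χ ≥ 3, and the coloring below uses 3 colors, so χ(G) = 3.
A valid 3-coloring: color 1: [10]; color 2: [0, 3, 6, 8, 12, 20]; color 3: [1, 2, 17, 19, 23, 25].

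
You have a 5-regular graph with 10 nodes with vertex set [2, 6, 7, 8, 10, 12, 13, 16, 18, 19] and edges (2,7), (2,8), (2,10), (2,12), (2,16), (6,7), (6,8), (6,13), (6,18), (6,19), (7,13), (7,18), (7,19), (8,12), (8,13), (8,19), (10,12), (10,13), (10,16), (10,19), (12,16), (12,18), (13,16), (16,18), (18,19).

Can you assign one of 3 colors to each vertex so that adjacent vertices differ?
No, G is not 3-colorable

The clique on vertices [2, 10, 12, 16] has size 4 > 3, so it alone needs 4 colors.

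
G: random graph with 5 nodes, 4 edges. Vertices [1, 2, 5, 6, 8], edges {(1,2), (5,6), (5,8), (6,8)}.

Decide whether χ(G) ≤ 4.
Yes, G is 4-colorable

A valid 4-coloring: color 1: [1, 5]; color 2: [2, 6]; color 3: [8].
(χ(G) = 3 ≤ 4.)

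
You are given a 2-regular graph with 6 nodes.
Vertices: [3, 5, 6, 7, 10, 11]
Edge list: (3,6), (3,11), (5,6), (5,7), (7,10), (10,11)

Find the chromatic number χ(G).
χ(G) = 2

Clique number ω(G) = 2 (lower bound: χ ≥ ω).
The graph is bipartite (no odd cycle), so 2 colors suffice: χ(G) = 2.
A valid 2-coloring: color 1: [3, 5, 10]; color 2: [6, 7, 11].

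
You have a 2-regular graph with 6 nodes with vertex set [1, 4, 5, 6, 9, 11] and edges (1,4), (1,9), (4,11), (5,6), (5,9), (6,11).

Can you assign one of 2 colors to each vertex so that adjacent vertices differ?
A valid 2-coloring: color 1: [4, 6, 9]; color 2: [1, 5, 11].
(χ(G) = 2 ≤ 2.)

Yes, G is 2-colorable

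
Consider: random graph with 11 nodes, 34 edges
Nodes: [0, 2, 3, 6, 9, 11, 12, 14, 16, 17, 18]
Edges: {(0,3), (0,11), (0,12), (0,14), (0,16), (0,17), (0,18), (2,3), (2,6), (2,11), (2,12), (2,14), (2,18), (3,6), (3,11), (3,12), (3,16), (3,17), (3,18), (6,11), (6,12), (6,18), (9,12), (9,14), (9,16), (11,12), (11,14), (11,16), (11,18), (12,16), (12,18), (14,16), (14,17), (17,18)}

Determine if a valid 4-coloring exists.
No, G is not 4-colorable

The clique on vertices [2, 3, 6, 11, 12, 18] has size 6 > 4, so it alone needs 6 colors.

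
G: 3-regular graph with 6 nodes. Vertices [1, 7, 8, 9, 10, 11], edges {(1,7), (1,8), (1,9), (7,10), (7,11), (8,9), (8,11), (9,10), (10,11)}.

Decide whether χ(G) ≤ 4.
Yes, G is 4-colorable

A valid 4-coloring: color 1: [7, 9]; color 2: [8, 10]; color 3: [1, 11].
(χ(G) = 3 ≤ 4.)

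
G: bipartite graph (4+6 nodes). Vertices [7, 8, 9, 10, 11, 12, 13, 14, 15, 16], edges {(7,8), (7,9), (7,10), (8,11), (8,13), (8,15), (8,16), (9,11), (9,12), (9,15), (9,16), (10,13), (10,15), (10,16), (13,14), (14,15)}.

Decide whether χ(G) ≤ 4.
Yes, G is 4-colorable

A valid 4-coloring: color 1: [8, 9, 10, 14]; color 2: [7, 11, 12, 13, 15, 16].
(χ(G) = 2 ≤ 4.)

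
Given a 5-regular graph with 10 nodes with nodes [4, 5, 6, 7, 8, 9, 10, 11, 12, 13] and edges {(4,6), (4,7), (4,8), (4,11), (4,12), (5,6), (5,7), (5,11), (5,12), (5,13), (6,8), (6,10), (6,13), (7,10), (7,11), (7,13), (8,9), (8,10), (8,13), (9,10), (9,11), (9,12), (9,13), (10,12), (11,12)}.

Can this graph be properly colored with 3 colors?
Suppose a proper 3-coloring c exists. The clique [4, 6, 8] takes 3 distinct colors; by symmetry let c(4) = 1, c(6) = 2, c(8) = 3.
- Vertex 10: neighbors [6, 8] already have colors [2, 3] ⇒ c(10) = 1.
- Vertex 9: neighbors [10, 8] already have colors [1, 3] ⇒ c(9) = 2.
- Vertex 11: neighbors [4, 9] already have colors [1, 2] ⇒ c(11) = 3.
- Vertex 12: neighbors [4, 9, 11] already have colors [1, 2, 3] — all 3 colors blocked. Contradiction.
The forced assignments end in a contradiction, so G has no proper 3-coloring (χ ≥ 4).

No, G is not 3-colorable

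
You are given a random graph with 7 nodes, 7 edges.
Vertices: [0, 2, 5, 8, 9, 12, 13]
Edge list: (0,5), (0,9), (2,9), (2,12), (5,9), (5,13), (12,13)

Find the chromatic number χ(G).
Clique number ω(G) = 3 (lower bound: χ ≥ ω).
The clique on [0, 5, 9] has size 3, forcing χ ≥ 3, and the coloring below uses 3 colors, so χ(G) = 3.
A valid 3-coloring: color 1: [2, 5, 8]; color 2: [9, 12]; color 3: [0, 13].

χ(G) = 3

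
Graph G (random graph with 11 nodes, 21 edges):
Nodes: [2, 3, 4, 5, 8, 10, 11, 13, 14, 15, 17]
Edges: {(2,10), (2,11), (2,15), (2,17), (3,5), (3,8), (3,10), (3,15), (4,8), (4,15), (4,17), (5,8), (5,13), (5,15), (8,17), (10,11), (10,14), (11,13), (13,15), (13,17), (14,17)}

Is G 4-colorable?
Yes, G is 4-colorable

A valid 4-coloring: color 1: [10, 15, 17]; color 2: [2, 4, 5, 14]; color 3: [3, 13]; color 4: [8, 11].
(χ(G) = 3 ≤ 4.)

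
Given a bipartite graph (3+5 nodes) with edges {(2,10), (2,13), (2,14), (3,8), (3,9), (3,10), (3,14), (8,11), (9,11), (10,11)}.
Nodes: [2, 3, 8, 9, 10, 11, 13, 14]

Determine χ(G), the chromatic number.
Clique number ω(G) = 2 (lower bound: χ ≥ ω).
The graph is bipartite (no odd cycle), so 2 colors suffice: χ(G) = 2.
A valid 2-coloring: color 1: [2, 3, 11]; color 2: [8, 9, 10, 13, 14].

χ(G) = 2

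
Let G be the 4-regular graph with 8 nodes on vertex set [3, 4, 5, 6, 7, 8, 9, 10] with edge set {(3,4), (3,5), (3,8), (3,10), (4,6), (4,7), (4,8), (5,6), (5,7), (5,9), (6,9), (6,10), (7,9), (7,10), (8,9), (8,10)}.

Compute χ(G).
χ(G) = 3

Clique number ω(G) = 3 (lower bound: χ ≥ ω).
The clique on [5, 6, 9] has size 3, forcing χ ≥ 3, and the coloring below uses 3 colors, so χ(G) = 3.
A valid 3-coloring: color 1: [3, 9]; color 2: [6, 7, 8]; color 3: [4, 5, 10].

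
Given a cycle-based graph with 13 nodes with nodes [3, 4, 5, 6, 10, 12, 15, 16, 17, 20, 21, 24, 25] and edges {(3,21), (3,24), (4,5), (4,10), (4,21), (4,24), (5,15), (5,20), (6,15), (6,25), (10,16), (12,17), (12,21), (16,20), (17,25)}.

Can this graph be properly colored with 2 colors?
No, G is not 2-colorable

Odd cycle [20, 16, 10, 4, 5] needs 3 colors (χ ≥ 3).
Hence χ(G) ≥ 3 > 2, so no proper 2-coloring exists.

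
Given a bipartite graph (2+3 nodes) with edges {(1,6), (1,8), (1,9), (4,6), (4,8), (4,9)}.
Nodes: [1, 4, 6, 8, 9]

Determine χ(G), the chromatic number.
Clique number ω(G) = 2 (lower bound: χ ≥ ω).
The graph is bipartite (no odd cycle), so 2 colors suffice: χ(G) = 2.
A valid 2-coloring: color 1: [1, 4]; color 2: [6, 8, 9].

χ(G) = 2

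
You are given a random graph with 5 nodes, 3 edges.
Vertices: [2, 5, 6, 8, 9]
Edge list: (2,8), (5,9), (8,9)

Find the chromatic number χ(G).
Clique number ω(G) = 2 (lower bound: χ ≥ ω).
The graph is bipartite (no odd cycle), so 2 colors suffice: χ(G) = 2.
A valid 2-coloring: color 1: [5, 6, 8]; color 2: [2, 9].

χ(G) = 2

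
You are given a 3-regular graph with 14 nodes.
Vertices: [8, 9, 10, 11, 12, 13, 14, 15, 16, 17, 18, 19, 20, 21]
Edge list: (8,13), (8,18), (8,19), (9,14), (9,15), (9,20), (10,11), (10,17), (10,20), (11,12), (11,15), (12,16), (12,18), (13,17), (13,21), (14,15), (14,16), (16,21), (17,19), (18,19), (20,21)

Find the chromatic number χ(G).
Clique number ω(G) = 3 (lower bound: χ ≥ ω).
The clique on [8, 18, 19] has size 3, forcing χ ≥ 3, and the coloring below uses 3 colors, so χ(G) = 3.
A valid 3-coloring: color 1: [8, 12, 15, 17, 20]; color 2: [10, 14, 19, 21]; color 3: [9, 11, 13, 16, 18].

χ(G) = 3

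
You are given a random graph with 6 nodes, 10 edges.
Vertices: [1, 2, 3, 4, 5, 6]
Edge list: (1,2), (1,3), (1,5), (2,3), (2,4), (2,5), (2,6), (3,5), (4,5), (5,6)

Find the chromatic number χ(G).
χ(G) = 4

Clique number ω(G) = 4 (lower bound: χ ≥ ω).
The clique on [1, 2, 3, 5] has size 4, forcing χ ≥ 4, and the coloring below uses 4 colors, so χ(G) = 4.
A valid 4-coloring: color 1: [2]; color 2: [5]; color 3: [3, 4, 6]; color 4: [1].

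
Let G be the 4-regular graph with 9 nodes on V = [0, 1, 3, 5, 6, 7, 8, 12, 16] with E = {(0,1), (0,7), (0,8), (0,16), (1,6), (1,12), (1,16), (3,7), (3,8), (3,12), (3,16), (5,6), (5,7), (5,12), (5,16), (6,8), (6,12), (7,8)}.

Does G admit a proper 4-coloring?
Yes, G is 4-colorable

A valid 4-coloring: color 1: [1, 5, 8]; color 2: [0, 3, 6]; color 3: [7, 12, 16].
(χ(G) = 3 ≤ 4.)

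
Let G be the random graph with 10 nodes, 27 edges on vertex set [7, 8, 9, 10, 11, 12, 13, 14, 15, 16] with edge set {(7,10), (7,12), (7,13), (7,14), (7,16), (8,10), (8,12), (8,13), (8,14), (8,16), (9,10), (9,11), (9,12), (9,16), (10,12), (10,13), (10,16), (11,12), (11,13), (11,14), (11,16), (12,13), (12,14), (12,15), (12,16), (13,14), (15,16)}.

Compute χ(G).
Clique number ω(G) = 4 (lower bound: χ ≥ ω).
Suppose a proper 4-coloring c exists. The clique [7, 10, 12, 13] takes 4 distinct colors; by symmetry let c(7) = 1, c(10) = 2, c(12) = 3, c(13) = 4.
- Vertex 16: neighbors [7, 10, 12] already have colors [1, 2, 3] ⇒ c(16) = 4.
- Vertex 14: neighbors [7, 12, 13] already have colors [1, 3, 4] ⇒ c(14) = 2.
- Vertex 9: neighbors [10, 12, 16] already have colors [2, 3, 4] ⇒ c(9) = 1.
- Vertex 11: neighbors [9, 14, 12, 13] already have colors [1, 2, 3, 4] — all 4 colors blocked. Contradiction.
The forced assignments end in a contradiction, so G has no proper 4-coloring (χ ≥ 5).
The coloring below uses 5 colors, so χ(G) = 5.
A valid 5-coloring: color 1: [12]; color 2: [13, 16]; color 3: [10, 14, 15]; color 4: [7, 8, 11]; color 5: [9].

χ(G) = 5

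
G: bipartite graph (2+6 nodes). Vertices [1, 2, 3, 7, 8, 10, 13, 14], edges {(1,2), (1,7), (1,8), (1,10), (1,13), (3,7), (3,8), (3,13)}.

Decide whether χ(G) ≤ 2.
Yes, G is 2-colorable

A valid 2-coloring: color 1: [1, 3, 14]; color 2: [2, 7, 8, 10, 13].
(χ(G) = 2 ≤ 2.)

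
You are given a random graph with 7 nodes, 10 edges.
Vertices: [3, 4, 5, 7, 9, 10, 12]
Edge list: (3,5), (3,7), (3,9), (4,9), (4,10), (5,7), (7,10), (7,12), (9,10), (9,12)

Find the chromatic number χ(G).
χ(G) = 3

Clique number ω(G) = 3 (lower bound: χ ≥ ω).
The clique on [4, 9, 10] has size 3, forcing χ ≥ 3, and the coloring below uses 3 colors, so χ(G) = 3.
A valid 3-coloring: color 1: [7, 9]; color 2: [5, 10, 12]; color 3: [3, 4].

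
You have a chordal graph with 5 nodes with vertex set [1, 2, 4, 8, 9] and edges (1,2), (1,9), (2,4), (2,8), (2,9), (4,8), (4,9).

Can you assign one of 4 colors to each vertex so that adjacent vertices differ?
Yes, G is 4-colorable

A valid 4-coloring: color 1: [2]; color 2: [1, 4]; color 3: [8, 9].
(χ(G) = 3 ≤ 4.)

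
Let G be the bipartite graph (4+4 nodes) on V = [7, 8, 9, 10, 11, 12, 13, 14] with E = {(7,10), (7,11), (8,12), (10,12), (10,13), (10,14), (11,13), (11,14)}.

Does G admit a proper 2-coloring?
Yes, G is 2-colorable

A valid 2-coloring: color 1: [8, 9, 10, 11]; color 2: [7, 12, 13, 14].
(χ(G) = 2 ≤ 2.)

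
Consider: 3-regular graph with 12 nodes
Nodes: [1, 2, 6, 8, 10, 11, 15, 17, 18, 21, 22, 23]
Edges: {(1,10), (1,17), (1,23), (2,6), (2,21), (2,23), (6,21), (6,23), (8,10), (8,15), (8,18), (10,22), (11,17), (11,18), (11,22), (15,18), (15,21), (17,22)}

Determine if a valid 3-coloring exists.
Yes, G is 3-colorable

A valid 3-coloring: color 1: [2, 10, 11, 15]; color 2: [1, 6, 18, 22]; color 3: [8, 17, 21, 23].
(χ(G) = 3 ≤ 3.)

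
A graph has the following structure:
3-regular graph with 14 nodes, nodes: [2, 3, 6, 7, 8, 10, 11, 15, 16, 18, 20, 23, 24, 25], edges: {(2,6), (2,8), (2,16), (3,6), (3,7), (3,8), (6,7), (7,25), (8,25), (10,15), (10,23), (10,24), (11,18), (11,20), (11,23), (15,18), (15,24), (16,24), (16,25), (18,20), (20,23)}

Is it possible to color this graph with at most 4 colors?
A valid 4-coloring: color 1: [2, 7, 18, 23, 24]; color 2: [6, 8, 10, 11, 16]; color 3: [3, 15, 20, 25].
(χ(G) = 3 ≤ 4.)

Yes, G is 4-colorable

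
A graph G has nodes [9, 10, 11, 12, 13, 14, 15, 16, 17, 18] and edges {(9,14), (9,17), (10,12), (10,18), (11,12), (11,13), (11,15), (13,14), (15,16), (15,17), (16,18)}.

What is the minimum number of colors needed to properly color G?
χ(G) = 2

Clique number ω(G) = 2 (lower bound: χ ≥ ω).
The graph is bipartite (no odd cycle), so 2 colors suffice: χ(G) = 2.
A valid 2-coloring: color 1: [9, 12, 13, 15, 18]; color 2: [10, 11, 14, 16, 17].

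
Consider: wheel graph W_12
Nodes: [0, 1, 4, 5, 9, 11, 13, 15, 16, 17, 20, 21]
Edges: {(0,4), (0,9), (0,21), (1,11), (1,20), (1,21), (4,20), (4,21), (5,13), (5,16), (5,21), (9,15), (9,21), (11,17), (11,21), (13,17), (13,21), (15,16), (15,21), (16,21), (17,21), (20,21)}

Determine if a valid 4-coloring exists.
Yes, G is 4-colorable

A valid 4-coloring: color 1: [21]; color 2: [0, 1, 5, 15, 17]; color 3: [9, 11, 13, 16, 20]; color 4: [4].
(χ(G) = 4 ≤ 4.)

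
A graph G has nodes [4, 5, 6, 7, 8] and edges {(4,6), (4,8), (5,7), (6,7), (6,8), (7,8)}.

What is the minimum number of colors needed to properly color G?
Clique number ω(G) = 3 (lower bound: χ ≥ ω).
The clique on [4, 6, 8] has size 3, forcing χ ≥ 3, and the coloring below uses 3 colors, so χ(G) = 3.
A valid 3-coloring: color 1: [5, 8]; color 2: [4, 7]; color 3: [6].

χ(G) = 3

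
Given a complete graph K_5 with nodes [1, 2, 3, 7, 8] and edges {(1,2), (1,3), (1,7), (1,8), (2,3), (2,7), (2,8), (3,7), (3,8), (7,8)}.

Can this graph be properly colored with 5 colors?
A valid 5-coloring: color 1: [7]; color 2: [1]; color 3: [3]; color 4: [2]; color 5: [8].
(χ(G) = 5 ≤ 5.)

Yes, G is 5-colorable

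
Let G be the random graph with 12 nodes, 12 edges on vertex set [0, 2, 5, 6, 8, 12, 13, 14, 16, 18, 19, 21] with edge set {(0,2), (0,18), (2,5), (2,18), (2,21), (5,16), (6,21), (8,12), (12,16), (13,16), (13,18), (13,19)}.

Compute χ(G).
Clique number ω(G) = 3 (lower bound: χ ≥ ω).
The clique on [0, 2, 18] has size 3, forcing χ ≥ 3, and the coloring below uses 3 colors, so χ(G) = 3.
A valid 3-coloring: color 1: [2, 6, 12, 13, 14]; color 2: [8, 16, 18, 19, 21]; color 3: [0, 5].

χ(G) = 3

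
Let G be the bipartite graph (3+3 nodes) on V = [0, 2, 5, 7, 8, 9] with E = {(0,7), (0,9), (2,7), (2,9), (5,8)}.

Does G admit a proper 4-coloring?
Yes, G is 4-colorable

A valid 4-coloring: color 1: [0, 2, 5]; color 2: [7, 8, 9].
(χ(G) = 2 ≤ 4.)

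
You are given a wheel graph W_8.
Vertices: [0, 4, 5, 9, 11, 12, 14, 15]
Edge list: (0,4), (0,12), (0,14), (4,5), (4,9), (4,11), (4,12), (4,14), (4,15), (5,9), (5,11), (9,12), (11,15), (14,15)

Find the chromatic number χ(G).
Clique number ω(G) = 3 (lower bound: χ ≥ ω).
Odd cycle [14, 0, 12, 9, 5, 11, 15] needs 3 colors (χ ≥ 3).
Vertex 4 is adjacent to every vertex of [0, 5, 9, 11, 12, 14, 15], which already need 3 colors among themselves, so 4 needs a new color (χ ≥ 4).
The coloring below uses 4 colors, so χ(G) = 4.
A valid 4-coloring: color 1: [4]; color 2: [11, 12, 14]; color 3: [0, 9, 15]; color 4: [5].

χ(G) = 4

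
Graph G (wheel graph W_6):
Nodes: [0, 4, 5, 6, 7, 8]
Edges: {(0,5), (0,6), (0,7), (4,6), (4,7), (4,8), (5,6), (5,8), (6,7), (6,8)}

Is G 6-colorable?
A valid 6-coloring: color 1: [6]; color 2: [0, 8]; color 3: [5, 7]; color 4: [4].
(χ(G) = 4 ≤ 6.)

Yes, G is 6-colorable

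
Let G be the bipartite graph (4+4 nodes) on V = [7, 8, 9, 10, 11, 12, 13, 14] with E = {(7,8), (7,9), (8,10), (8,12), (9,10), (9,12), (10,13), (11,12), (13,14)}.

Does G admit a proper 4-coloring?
A valid 4-coloring: color 1: [7, 10, 12, 14]; color 2: [8, 9, 11, 13].
(χ(G) = 2 ≤ 4.)

Yes, G is 4-colorable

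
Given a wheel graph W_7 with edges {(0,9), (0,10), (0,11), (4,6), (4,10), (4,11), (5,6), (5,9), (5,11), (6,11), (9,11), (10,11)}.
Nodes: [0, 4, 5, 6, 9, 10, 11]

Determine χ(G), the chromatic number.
Clique number ω(G) = 3 (lower bound: χ ≥ ω).
The clique on [0, 9, 11] has size 3, forcing χ ≥ 3, and the coloring below uses 3 colors, so χ(G) = 3.
A valid 3-coloring: color 1: [11]; color 2: [6, 9, 10]; color 3: [0, 4, 5].

χ(G) = 3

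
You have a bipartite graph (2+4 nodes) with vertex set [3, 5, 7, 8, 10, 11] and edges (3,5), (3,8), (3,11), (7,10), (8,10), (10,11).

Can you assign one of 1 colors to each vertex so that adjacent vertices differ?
Edge (8,10) forces its endpoints to differ, so 1 color is not enough.

No, G is not 1-colorable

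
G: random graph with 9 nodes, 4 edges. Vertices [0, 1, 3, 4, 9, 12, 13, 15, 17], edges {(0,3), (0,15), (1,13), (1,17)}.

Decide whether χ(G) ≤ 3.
A valid 3-coloring: color 1: [0, 1, 4, 9, 12]; color 2: [3, 13, 15, 17].
(χ(G) = 2 ≤ 3.)

Yes, G is 3-colorable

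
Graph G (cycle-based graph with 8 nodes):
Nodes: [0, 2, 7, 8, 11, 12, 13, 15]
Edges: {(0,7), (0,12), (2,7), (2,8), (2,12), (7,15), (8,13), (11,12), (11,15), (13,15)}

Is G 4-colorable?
A valid 4-coloring: color 1: [0, 2, 15]; color 2: [7, 12, 13]; color 3: [8, 11].
(χ(G) = 3 ≤ 4.)

Yes, G is 4-colorable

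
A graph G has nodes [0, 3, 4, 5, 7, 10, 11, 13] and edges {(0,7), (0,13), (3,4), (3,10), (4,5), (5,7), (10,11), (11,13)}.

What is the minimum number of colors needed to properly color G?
Clique number ω(G) = 2 (lower bound: χ ≥ ω).
The graph is bipartite (no odd cycle), so 2 colors suffice: χ(G) = 2.
A valid 2-coloring: color 1: [4, 7, 10, 13]; color 2: [0, 3, 5, 11].

χ(G) = 2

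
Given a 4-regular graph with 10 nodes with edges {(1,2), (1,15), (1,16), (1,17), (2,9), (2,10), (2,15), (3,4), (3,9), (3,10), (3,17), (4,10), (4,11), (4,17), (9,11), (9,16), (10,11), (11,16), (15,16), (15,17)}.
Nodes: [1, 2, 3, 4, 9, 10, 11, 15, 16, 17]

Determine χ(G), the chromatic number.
χ(G) = 4

Clique number ω(G) = 3 (lower bound: χ ≥ ω).
Suppose a proper 3-coloring c exists. The clique [1, 2, 15] takes 3 distinct colors; by symmetry let c(1) = 1, c(2) = 2, c(15) = 3.
- Vertex 16: neighbors [1, 15] already have colors [1, 3] ⇒ c(16) = 2.
- Vertex 17: neighbors [1, 15] already have colors [1, 3] ⇒ c(17) = 2.
- Vertex 3: neighbors [17] already have colors [2]; try each remaining color.
- Case c(3) = 1:
  - Vertex 4: neighbors [3, 17] already have colors [1, 2] ⇒ c(4) = 3.
  - Vertex 10: neighbors [3, 2, 4] already have colors [1, 2, 3] — all 3 colors blocked. Contradiction.
- Case c(3) = 3:
  - Vertex 4: neighbors [17, 3] already have colors [2, 3] ⇒ c(4) = 1.
  - Vertex 10: neighbors [4, 2, 3] already have colors [1, 2, 3] — all 3 colors blocked. Contradiction.
Every case ends in a contradiction, so G has no proper 3-coloring (χ ≥ 4).
The coloring below uses 4 colors, so χ(G) = 4.
A valid 4-coloring: color 1: [2, 16, 17]; color 2: [1, 9, 10]; color 3: [4, 15]; color 4: [3, 11].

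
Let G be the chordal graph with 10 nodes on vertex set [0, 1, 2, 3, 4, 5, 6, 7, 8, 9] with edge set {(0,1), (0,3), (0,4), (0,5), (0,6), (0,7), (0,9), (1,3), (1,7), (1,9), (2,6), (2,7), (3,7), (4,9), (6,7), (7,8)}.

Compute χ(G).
χ(G) = 4

Clique number ω(G) = 4 (lower bound: χ ≥ ω).
The clique on [0, 1, 3, 7] has size 4, forcing χ ≥ 4, and the coloring below uses 4 colors, so χ(G) = 4.
A valid 4-coloring: color 1: [0, 2, 8]; color 2: [5, 7, 9]; color 3: [1, 4, 6]; color 4: [3].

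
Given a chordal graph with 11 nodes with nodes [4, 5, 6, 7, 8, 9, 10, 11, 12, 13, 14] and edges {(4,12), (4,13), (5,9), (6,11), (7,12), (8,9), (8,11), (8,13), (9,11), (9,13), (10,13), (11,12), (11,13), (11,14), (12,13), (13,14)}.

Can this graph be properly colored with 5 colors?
A valid 5-coloring: color 1: [5, 6, 7, 13]; color 2: [4, 10, 11]; color 3: [9, 12, 14]; color 4: [8].
(χ(G) = 4 ≤ 5.)

Yes, G is 5-colorable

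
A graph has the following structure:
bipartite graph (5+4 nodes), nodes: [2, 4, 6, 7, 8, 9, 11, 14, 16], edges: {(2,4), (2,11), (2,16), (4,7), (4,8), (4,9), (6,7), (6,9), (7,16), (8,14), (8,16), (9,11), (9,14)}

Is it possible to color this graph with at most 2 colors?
A valid 2-coloring: color 1: [4, 6, 11, 14, 16]; color 2: [2, 7, 8, 9].
(χ(G) = 2 ≤ 2.)

Yes, G is 2-colorable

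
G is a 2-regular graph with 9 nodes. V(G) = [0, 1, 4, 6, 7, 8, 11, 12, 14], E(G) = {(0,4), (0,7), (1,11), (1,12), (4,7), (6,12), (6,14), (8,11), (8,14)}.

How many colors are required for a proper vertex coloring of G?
Clique number ω(G) = 3 (lower bound: χ ≥ ω).
The clique on [0, 4, 7] has size 3, forcing χ ≥ 3, and the coloring below uses 3 colors, so χ(G) = 3.
A valid 3-coloring: color 1: [1, 6, 7, 8]; color 2: [4, 11, 12, 14]; color 3: [0].

χ(G) = 3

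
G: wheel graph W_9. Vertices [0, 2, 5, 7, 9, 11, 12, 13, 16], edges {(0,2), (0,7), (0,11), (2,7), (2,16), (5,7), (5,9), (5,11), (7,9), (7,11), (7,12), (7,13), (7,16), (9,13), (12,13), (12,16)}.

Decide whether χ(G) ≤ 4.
Yes, G is 4-colorable

A valid 4-coloring: color 1: [7]; color 2: [2, 9, 11, 12]; color 3: [0, 5, 13, 16].
(χ(G) = 3 ≤ 4.)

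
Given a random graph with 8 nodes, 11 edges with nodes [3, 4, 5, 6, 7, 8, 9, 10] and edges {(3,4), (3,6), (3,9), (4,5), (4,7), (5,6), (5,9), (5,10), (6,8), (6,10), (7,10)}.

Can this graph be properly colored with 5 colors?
Yes, G is 5-colorable

A valid 5-coloring: color 1: [3, 5, 7, 8]; color 2: [4, 6, 9]; color 3: [10].
(χ(G) = 3 ≤ 5.)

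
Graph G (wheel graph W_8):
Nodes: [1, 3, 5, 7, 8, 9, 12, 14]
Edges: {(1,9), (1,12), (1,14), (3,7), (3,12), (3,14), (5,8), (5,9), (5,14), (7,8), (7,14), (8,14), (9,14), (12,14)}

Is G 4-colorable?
A valid 4-coloring: color 1: [14]; color 2: [3, 8, 9]; color 3: [1, 5, 7]; color 4: [12].
(χ(G) = 4 ≤ 4.)

Yes, G is 4-colorable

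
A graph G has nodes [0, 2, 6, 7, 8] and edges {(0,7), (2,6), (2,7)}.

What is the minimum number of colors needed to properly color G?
Clique number ω(G) = 2 (lower bound: χ ≥ ω).
The graph is bipartite (no odd cycle), so 2 colors suffice: χ(G) = 2.
A valid 2-coloring: color 1: [6, 7, 8]; color 2: [0, 2].

χ(G) = 2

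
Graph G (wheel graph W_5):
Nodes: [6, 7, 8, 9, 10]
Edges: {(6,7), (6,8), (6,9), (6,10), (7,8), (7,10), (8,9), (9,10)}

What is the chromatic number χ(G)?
Clique number ω(G) = 3 (lower bound: χ ≥ ω).
The clique on [6, 8, 9] has size 3, forcing χ ≥ 3, and the coloring below uses 3 colors, so χ(G) = 3.
A valid 3-coloring: color 1: [6]; color 2: [7, 9]; color 3: [8, 10].

χ(G) = 3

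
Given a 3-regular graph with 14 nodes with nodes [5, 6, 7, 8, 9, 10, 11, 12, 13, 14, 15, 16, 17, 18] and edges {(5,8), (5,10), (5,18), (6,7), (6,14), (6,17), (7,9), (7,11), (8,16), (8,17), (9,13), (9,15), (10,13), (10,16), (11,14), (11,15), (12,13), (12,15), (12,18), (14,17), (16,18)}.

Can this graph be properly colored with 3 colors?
A valid 3-coloring: color 1: [6, 8, 9, 10, 11, 12]; color 2: [5, 7, 13, 14, 15, 16]; color 3: [17, 18].
(χ(G) = 3 ≤ 3.)

Yes, G is 3-colorable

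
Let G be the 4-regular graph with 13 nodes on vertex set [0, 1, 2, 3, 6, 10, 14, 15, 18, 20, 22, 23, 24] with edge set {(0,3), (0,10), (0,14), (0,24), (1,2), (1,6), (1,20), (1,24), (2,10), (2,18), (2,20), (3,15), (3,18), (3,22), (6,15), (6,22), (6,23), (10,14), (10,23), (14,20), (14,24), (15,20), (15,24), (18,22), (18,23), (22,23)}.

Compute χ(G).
χ(G) = 3

Clique number ω(G) = 3 (lower bound: χ ≥ ω).
The clique on [0, 14, 24] has size 3, forcing χ ≥ 3, and the coloring below uses 3 colors, so χ(G) = 3.
A valid 3-coloring: color 1: [1, 3, 14, 23]; color 2: [6, 10, 18, 20, 24]; color 3: [0, 2, 15, 22].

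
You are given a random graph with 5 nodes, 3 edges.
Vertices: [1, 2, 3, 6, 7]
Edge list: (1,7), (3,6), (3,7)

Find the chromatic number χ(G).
Clique number ω(G) = 2 (lower bound: χ ≥ ω).
The graph is bipartite (no odd cycle), so 2 colors suffice: χ(G) = 2.
A valid 2-coloring: color 1: [2, 6, 7]; color 2: [1, 3].

χ(G) = 2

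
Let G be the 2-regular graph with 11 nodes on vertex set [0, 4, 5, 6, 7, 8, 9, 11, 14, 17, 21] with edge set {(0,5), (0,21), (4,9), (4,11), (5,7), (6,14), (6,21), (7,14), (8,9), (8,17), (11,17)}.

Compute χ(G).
χ(G) = 3

Clique number ω(G) = 2 (lower bound: χ ≥ ω).
Odd cycle [8, 9, 4, 11, 17] needs 3 colors (χ ≥ 3).
The coloring below uses 3 colors, so χ(G) = 3.
A valid 3-coloring: color 1: [0, 6, 7, 9, 11]; color 2: [4, 5, 8, 14, 21]; color 3: [17].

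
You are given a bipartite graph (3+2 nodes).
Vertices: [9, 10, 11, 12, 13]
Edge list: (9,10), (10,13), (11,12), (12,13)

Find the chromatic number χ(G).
χ(G) = 2

Clique number ω(G) = 2 (lower bound: χ ≥ ω).
The graph is bipartite (no odd cycle), so 2 colors suffice: χ(G) = 2.
A valid 2-coloring: color 1: [9, 11, 13]; color 2: [10, 12].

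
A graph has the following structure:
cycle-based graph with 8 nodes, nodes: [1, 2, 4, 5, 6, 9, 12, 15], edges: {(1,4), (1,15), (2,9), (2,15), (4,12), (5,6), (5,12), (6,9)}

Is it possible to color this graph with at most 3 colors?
Yes, G is 3-colorable

A valid 3-coloring: color 1: [4, 5, 9, 15]; color 2: [1, 2, 6, 12].
(χ(G) = 2 ≤ 3.)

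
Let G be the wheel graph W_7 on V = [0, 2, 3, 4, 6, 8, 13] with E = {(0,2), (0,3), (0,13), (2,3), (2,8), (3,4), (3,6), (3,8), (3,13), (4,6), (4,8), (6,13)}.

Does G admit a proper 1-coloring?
No, G is not 1-colorable

The clique on vertices [0, 2, 3] has size 3 > 1, so it alone needs 3 colors.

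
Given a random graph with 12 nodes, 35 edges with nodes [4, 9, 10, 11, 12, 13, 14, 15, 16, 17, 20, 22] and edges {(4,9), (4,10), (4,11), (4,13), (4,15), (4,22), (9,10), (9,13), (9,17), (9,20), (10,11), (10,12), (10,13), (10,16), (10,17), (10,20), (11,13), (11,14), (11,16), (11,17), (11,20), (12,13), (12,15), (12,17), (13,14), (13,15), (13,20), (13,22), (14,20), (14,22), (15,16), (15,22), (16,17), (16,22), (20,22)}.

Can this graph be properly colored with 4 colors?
Yes, G is 4-colorable

A valid 4-coloring: color 1: [13, 17]; color 2: [10, 14, 15]; color 3: [9, 11, 12, 22]; color 4: [4, 16, 20].
(χ(G) = 4 ≤ 4.)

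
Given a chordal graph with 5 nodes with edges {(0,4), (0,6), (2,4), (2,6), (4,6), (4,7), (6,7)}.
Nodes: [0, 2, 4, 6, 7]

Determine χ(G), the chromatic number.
χ(G) = 3

Clique number ω(G) = 3 (lower bound: χ ≥ ω).
The clique on [0, 4, 6] has size 3, forcing χ ≥ 3, and the coloring below uses 3 colors, so χ(G) = 3.
A valid 3-coloring: color 1: [6]; color 2: [4]; color 3: [0, 2, 7].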